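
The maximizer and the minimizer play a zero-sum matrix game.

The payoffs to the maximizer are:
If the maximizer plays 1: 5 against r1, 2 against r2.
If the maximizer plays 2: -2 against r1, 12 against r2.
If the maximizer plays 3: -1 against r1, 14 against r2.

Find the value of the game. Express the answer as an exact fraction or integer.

Row 2 is strictly dominated by row 3, so the maximizer never plays it.
The remaining 2×2 game on (1, 3) × (r1, r2) has no saddle point. Let the maximizer play 1 with probability p; indifference gives 5p − (1−p) = 2p + 14(1−p), so p = 5/6.
Similarly the minimizer's optimal q on r1 is 2/3, and the value is 5·(2/3) + (2)·(1/3) = 4.

4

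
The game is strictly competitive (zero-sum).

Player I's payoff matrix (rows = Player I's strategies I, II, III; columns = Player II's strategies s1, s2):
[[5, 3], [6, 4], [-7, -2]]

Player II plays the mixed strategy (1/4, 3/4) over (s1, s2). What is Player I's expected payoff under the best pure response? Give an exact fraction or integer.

9/2

I: (5)·(1/4) + (3)·(3/4) = 7/2.
II: (6)·(1/4) + (4)·(3/4) = 9/2.
III: (-7)·(1/4) + (-2)·(3/4) = -13/4.
The best pure response is II with expected payoff 9/2.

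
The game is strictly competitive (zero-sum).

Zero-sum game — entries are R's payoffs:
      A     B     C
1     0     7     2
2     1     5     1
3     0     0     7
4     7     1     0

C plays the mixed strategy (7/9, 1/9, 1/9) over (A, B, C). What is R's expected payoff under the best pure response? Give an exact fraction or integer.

1: (0)·(7/9) + (7)·(1/9) + (2)·(1/9) = 1.
2: (1)·(7/9) + (5)·(1/9) + (1)·(1/9) = 13/9.
3: (0)·(7/9) + (0)·(1/9) + (7)·(1/9) = 7/9.
4: (7)·(7/9) + (1)·(1/9) + (0)·(1/9) = 50/9.
The best pure response is 4 with expected payoff 50/9.

50/9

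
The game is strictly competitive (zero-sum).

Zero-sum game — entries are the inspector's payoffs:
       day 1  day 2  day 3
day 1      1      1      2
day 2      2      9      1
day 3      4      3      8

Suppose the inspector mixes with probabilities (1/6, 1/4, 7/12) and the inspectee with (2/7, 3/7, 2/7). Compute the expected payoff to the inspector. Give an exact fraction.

Against (2/7, 3/7, 2/7), each row's expected payoff is day 1: 9/7; day 2: 33/7; day 3: 33/7.
Taking the (1/6, 1/4, 7/12)-weighted average: (1/6)·(9/7) + (1/4)·(33/7) + (7/12)·(33/7) = 29/7.

29/7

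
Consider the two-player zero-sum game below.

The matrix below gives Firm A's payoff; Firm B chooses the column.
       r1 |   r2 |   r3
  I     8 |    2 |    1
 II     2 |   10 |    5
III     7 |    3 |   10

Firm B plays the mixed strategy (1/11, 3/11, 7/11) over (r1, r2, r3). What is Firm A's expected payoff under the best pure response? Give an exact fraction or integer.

I: (8)·(1/11) + (2)·(3/11) + (1)·(7/11) = 21/11.
II: (2)·(1/11) + (10)·(3/11) + (5)·(7/11) = 67/11.
III: (7)·(1/11) + (3)·(3/11) + (10)·(7/11) = 86/11.
The best pure response is III with expected payoff 86/11.

86/11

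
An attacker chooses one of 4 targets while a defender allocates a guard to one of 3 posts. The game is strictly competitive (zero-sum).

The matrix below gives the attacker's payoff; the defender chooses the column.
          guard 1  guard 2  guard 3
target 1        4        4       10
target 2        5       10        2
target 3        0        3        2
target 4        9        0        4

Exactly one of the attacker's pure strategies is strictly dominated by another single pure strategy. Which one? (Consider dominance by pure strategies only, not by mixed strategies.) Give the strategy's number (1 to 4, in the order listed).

3

Compare target 3 with target 1: 4 > 0, 4 > 3, 10 > 2.
So target 1 strictly dominates target 3 for the attacker; target 3 is strictly dominated.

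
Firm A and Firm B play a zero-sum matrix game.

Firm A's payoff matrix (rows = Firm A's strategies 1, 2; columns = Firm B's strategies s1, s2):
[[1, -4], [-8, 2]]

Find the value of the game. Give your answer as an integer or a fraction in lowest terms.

Row minima are -4 and -8, so Firm A's maximin is -4; column maxima are 1 and 2, so Firm B's minimax is 1. These differ, so the equilibrium is in mixed strategies.
Let Firm A play 1 with probability p. Firm B is indifferent when p − 8(1−p) = −4p + 2(1−p), giving p = 2/3.
Let Firm B play s1 with probability q. Firm A is indifferent when q − 4(1−q) = −8q + 2(1−q), giving q = 2/5.
The value is 1·(2/5) + (-4)·(3/5) = -2.

-2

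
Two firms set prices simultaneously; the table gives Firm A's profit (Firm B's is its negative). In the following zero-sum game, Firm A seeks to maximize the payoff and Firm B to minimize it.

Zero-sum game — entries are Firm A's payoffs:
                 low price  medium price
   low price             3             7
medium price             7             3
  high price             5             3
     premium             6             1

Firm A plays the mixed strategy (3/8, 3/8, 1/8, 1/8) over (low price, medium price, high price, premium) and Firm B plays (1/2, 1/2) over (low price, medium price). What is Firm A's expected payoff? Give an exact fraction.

Against (1/2, 1/2), each row's expected payoff is low price: 5; medium price: 5; high price: 4; premium: 7/2.
Taking the (3/8, 3/8, 1/8, 1/8)-weighted average: (3/8)·(5) + (3/8)·(5) + (1/8)·(4) + (1/8)·(7/2) = 75/16.

75/16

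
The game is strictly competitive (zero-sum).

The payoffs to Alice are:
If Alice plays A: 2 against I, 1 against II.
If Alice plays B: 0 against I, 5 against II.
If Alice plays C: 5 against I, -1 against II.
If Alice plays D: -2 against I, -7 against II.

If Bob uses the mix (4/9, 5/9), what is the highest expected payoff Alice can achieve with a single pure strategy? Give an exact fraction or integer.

A: (2)·(4/9) + (1)·(5/9) = 13/9.
B: (0)·(4/9) + (5)·(5/9) = 25/9.
C: (5)·(4/9) + (-1)·(5/9) = 5/3.
D: (-2)·(4/9) + (-7)·(5/9) = -43/9.
The best pure response is B with expected payoff 25/9.

25/9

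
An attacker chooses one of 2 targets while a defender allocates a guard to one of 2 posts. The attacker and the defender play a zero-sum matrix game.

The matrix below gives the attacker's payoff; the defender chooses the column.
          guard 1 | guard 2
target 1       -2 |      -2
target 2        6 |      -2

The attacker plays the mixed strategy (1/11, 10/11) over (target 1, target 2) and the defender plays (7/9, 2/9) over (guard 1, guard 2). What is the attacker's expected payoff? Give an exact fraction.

Against (7/9, 2/9), each row's expected payoff is target 1: -2; target 2: 38/9.
Taking the (1/11, 10/11)-weighted average: (1/11)·(-2) + (10/11)·(38/9) = 362/99.

362/99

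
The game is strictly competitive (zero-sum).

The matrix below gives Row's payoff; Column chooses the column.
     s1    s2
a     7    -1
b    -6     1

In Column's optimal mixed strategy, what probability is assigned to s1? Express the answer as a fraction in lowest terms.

Row minima are -1 and -6, so Row's maximin is -1; column maxima are 7 and 1, so Column's minimax is 1. These differ, so the equilibrium is in mixed strategies.
Let Column play s1 with probability q. Row is indifferent when 7q − (1−q) = −6q + (1−q), giving q = 2/15.

2/15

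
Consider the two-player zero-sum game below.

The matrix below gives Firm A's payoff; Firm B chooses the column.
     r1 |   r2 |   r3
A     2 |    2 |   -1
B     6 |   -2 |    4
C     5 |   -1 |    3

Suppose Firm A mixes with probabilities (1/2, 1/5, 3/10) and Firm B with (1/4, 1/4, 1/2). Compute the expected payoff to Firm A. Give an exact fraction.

8/5

Against (1/4, 1/4, 1/2), each row's expected payoff is A: 1/2; B: 3; C: 5/2.
Taking the (1/2, 1/5, 3/10)-weighted average: (1/2)·(1/2) + (1/5)·(3) + (3/10)·(5/2) = 8/5.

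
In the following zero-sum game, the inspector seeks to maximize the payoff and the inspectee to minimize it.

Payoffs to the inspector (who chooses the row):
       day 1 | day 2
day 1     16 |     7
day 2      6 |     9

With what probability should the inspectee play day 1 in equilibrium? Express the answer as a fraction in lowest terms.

Row minima are 7 and 6, so the inspector's maximin is 7; column maxima are 16 and 9, so the inspectee's minimax is 9. These differ, so the equilibrium is in mixed strategies.
Let the inspectee play day 1 with probability q. The inspector is indifferent when 16q + 7(1−q) = 6q + 9(1−q), giving q = 1/6.

1/6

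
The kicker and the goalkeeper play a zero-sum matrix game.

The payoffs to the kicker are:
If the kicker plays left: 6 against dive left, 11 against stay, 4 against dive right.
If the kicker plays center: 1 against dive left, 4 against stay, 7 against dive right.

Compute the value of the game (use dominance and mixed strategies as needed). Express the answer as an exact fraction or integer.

19/4

Column stay is strictly dominated by dive left for the goalkeeper (it gives the kicker more in every row).
The remaining 2×2 game on (left, center) × (dive left, dive right) has no saddle point. Let the kicker play left with probability p; indifference gives 6p + (1−p) = 4p + 7(1−p), so p = 3/4.
Similarly the goalkeeper's optimal q on dive left is 3/8, and the value is 6·(3/8) + (4)·(5/8) = 19/4.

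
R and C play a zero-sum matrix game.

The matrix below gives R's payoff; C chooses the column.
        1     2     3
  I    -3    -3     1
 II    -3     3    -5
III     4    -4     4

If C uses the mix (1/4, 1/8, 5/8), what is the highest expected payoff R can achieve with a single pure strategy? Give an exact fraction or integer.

I: (-3)·(1/4) + (-3)·(1/8) + (1)·(5/8) = -1/2.
II: (-3)·(1/4) + (3)·(1/8) + (-5)·(5/8) = -7/2.
III: (4)·(1/4) + (-4)·(1/8) + (4)·(5/8) = 3.
The best pure response is III with expected payoff 3.

3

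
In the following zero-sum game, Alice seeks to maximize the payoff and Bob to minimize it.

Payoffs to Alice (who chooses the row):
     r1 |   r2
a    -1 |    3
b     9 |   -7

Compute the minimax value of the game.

Row minima are -1 and -7, so Alice's maximin is -1; column maxima are 9 and 3, so Bob's minimax is 3. These differ, so the equilibrium is in mixed strategies.
Let Alice play a with probability p. Bob is indifferent when −p + 9(1−p) = 3p − 7(1−p), giving p = 4/5.
Let Bob play r1 with probability q. Alice is indifferent when −q + 3(1−q) = 9q − 7(1−q), giving q = 1/2.
The value is -1·(1/2) + (3)·(1/2) = 1.

1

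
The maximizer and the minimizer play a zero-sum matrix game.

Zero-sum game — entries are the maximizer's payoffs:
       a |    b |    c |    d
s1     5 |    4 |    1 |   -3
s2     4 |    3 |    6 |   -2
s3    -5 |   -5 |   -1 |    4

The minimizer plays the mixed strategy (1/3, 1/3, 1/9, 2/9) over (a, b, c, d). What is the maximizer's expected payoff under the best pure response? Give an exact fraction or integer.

s1: (5)·(1/3) + (4)·(1/3) + (1)·(1/9) + (-3)·(2/9) = 22/9.
s2: (4)·(1/3) + (3)·(1/3) + (6)·(1/9) + (-2)·(2/9) = 23/9.
s3: (-5)·(1/3) + (-5)·(1/3) + (-1)·(1/9) + (4)·(2/9) = -23/9.
The best pure response is s2 with expected payoff 23/9.

23/9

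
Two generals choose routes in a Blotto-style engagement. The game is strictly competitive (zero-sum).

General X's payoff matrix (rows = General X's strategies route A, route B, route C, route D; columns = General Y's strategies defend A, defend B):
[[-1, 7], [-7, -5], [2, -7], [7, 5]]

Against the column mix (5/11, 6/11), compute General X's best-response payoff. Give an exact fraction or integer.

65/11

route A: (-1)·(5/11) + (7)·(6/11) = 37/11.
route B: (-7)·(5/11) + (-5)·(6/11) = -65/11.
route C: (2)·(5/11) + (-7)·(6/11) = -32/11.
route D: (7)·(5/11) + (5)·(6/11) = 65/11.
The best pure response is route D with expected payoff 65/11.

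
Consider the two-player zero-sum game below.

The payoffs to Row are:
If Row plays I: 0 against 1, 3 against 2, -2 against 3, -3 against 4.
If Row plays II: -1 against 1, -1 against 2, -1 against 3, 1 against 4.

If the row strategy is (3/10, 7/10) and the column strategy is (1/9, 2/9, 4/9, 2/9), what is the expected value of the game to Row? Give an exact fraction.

-59/90

Against (1/9, 2/9, 4/9, 2/9), each row's expected payoff is I: -8/9; II: -5/9.
Taking the (3/10, 7/10)-weighted average: (3/10)·(-8/9) + (7/10)·(-5/9) = -59/90.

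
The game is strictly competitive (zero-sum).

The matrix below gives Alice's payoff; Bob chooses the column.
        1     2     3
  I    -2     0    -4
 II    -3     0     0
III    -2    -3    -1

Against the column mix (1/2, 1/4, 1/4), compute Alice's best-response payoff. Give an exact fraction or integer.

I: (-2)·(1/2) + (0)·(1/4) + (-4)·(1/4) = -2.
II: (-3)·(1/2) + (0)·(1/4) + (0)·(1/4) = -3/2.
III: (-2)·(1/2) + (-3)·(1/4) + (-1)·(1/4) = -2.
The best pure response is II with expected payoff -3/2.

-3/2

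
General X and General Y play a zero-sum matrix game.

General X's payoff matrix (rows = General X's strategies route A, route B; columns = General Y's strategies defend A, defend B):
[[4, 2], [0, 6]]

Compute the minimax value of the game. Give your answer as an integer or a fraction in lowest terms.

3

Row minima are 2 and 0, so General X's maximin is 2; column maxima are 4 and 6, so General Y's minimax is 4. These differ, so the equilibrium is in mixed strategies.
Let General X play route A with probability p. General Y is indifferent when 4p = 2p + 6(1−p), giving p = 3/4.
Let General Y play defend A with probability q. General X is indifferent when 4q + 2(1−q) = 6(1−q), giving q = 1/2.
The value is 4·(1/2) + (2)·(1/2) = 3.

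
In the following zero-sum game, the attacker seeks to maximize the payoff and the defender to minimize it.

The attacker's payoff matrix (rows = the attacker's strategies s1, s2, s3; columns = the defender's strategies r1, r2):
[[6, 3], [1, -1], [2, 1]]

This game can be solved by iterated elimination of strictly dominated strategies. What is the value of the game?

3

Row s3 is strictly dominated by row s1 (6>2, 3>1); eliminate s3.
Row s2 is strictly dominated by row s1 (6>1, 3>-1); eliminate s2.
Column r1 is strictly dominated by r2 for the defender (3<6); eliminate r1.
Only (s1, r2) remains, with payoff 3.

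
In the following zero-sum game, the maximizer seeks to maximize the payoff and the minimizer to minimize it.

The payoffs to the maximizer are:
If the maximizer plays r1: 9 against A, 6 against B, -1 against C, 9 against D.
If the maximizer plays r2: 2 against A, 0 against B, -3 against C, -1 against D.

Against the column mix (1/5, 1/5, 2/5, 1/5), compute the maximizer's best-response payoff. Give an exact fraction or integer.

22/5

r1: (9)·(1/5) + (6)·(1/5) + (-1)·(2/5) + (9)·(1/5) = 22/5.
r2: (2)·(1/5) + (0)·(1/5) + (-3)·(2/5) + (-1)·(1/5) = -1.
The best pure response is r1 with expected payoff 22/5.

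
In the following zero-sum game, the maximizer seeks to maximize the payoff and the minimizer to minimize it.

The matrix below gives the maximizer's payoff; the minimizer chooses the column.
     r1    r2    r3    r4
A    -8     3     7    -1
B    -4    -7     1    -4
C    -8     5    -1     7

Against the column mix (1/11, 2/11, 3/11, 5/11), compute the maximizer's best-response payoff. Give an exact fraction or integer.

A: (-8)·(1/11) + (3)·(2/11) + (7)·(3/11) + (-1)·(5/11) = 14/11.
B: (-4)·(1/11) + (-7)·(2/11) + (1)·(3/11) + (-4)·(5/11) = -35/11.
C: (-8)·(1/11) + (5)·(2/11) + (-1)·(3/11) + (7)·(5/11) = 34/11.
The best pure response is C with expected payoff 34/11.

34/11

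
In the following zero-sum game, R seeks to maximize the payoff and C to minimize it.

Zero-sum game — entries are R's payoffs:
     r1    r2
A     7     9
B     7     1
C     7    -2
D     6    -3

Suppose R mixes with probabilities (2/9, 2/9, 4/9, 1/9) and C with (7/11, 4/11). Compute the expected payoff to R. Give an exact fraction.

Against (7/11, 4/11), each row's expected payoff is A: 85/11; B: 53/11; C: 41/11; D: 30/11.
Taking the (2/9, 2/9, 4/9, 1/9)-weighted average: (2/9)·(85/11) + (2/9)·(53/11) + (4/9)·(41/11) + (1/9)·(30/11) = 470/99.

470/99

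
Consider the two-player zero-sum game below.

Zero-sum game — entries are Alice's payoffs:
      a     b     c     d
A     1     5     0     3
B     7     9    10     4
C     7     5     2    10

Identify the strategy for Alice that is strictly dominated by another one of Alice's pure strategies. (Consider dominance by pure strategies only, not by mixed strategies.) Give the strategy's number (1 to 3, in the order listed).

1

Compare A with B: 7 > 1, 9 > 5, 10 > 0, 4 > 3.
So B strictly dominates A for Alice; A is strictly dominated.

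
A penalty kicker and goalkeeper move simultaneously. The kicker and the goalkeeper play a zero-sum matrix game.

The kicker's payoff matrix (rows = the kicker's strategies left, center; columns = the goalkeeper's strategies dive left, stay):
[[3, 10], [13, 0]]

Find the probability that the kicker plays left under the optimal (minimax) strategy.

13/20

Row minima are 3 and 0, so the kicker's maximin is 3; column maxima are 13 and 10, so the goalkeeper's minimax is 10. These differ, so the equilibrium is in mixed strategies.
Let the kicker play left with probability p. The goalkeeper is indifferent when 3p + 13(1−p) = 10p, giving p = 13/20.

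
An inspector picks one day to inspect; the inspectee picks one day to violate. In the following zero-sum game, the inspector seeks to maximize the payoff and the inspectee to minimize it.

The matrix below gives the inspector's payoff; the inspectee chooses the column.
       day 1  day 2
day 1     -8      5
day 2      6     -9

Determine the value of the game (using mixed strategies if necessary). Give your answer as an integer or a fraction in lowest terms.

Row minima are -8 and -9, so the inspector's maximin is -8; column maxima are 6 and 5, so the inspectee's minimax is 5. These differ, so the equilibrium is in mixed strategies.
Let the inspector play day 1 with probability p. The inspectee is indifferent when −8p + 6(1−p) = 5p − 9(1−p), giving p = 15/28.
Let the inspectee play day 1 with probability q. The inspector is indifferent when −8q + 5(1−q) = 6q − 9(1−q), giving q = 1/2.
The value is -8·(1/2) + (5)·(1/2) = -3/2.

-3/2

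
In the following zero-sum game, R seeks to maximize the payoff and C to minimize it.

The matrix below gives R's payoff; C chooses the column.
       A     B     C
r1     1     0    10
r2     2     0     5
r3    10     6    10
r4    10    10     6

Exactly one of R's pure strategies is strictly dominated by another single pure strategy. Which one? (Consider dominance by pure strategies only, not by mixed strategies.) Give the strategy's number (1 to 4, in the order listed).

Compare r2 with r3: 10 > 2, 6 > 0, 10 > 5.
So r3 strictly dominates r2 for R; r2 is strictly dominated.

2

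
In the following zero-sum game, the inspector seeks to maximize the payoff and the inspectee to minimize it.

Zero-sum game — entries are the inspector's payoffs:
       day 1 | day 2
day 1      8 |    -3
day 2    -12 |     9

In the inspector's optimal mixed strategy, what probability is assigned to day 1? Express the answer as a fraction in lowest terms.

21/32

Row minima are -3 and -12, so the inspector's maximin is -3; column maxima are 8 and 9, so the inspectee's minimax is 8. These differ, so the equilibrium is in mixed strategies.
Let the inspector play day 1 with probability p. The inspectee is indifferent when 8p − 12(1−p) = −3p + 9(1−p), giving p = 21/32.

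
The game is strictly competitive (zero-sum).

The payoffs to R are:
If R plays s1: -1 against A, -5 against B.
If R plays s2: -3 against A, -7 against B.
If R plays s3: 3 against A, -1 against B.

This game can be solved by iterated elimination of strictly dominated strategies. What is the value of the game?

-1

Column A is strictly dominated by B for C (-5<-1, -7<-3, -1<3); eliminate A.
Row s2 is strictly dominated by row s1 (-5>-7); eliminate s2.
Row s1 is strictly dominated by row s3 (-1>-5); eliminate s1.
Only (s3, B) remains, with payoff -1.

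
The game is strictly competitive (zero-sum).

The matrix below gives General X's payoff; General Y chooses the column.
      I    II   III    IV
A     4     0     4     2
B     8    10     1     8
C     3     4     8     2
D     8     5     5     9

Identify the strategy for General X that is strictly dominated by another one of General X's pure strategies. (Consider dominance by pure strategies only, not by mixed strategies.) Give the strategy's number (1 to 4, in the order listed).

1

Compare A with D: 8 > 4, 5 > 0, 5 > 4, 9 > 2.
So D strictly dominates A for General X; A is strictly dominated.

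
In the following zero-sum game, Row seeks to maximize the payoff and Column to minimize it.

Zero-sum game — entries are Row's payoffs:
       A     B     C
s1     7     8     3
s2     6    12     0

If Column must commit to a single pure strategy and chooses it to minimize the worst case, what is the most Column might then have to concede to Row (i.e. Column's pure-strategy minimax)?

3

The worst case (largest entry) in each column is A: 7, B: 12, C: 3.
The best (smallest) of these is 3.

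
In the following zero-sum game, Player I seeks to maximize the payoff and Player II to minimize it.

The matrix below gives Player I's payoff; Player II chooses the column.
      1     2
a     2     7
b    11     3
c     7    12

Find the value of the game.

Row a is strictly dominated by row c, so Player I never plays it.
The remaining 2×2 game on (b, c) × (1, 2) has no saddle point. Let Player I play b with probability p; indifference gives 11p + 7(1−p) = 3p + 12(1−p), so p = 5/13.
Similarly Player II's optimal q on 1 is 9/13, and the value is 11·(9/13) + (3)·(4/13) = 111/13.

111/13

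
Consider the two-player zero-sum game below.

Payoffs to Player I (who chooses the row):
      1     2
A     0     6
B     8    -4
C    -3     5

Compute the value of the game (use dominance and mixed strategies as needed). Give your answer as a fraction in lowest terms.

8/3

Row C is strictly dominated by row A, so Player I never plays it.
The remaining 2×2 game on (A, B) × (1, 2) has no saddle point. Let Player I play A with probability p; indifference gives 8(1−p) = 6p − 4(1−p), so p = 2/3.
Similarly Player II's optimal q on 1 is 5/9, and the value is 0·(5/9) + (6)·(4/9) = 8/3.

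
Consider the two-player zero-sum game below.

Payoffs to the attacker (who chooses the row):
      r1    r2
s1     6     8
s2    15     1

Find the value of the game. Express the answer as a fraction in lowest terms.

57/8

Row minima are 6 and 1, so the attacker's maximin is 6; column maxima are 15 and 8, so the defender's minimax is 8. These differ, so the equilibrium is in mixed strategies.
Let the attacker play s1 with probability p. The defender is indifferent when 6p + 15(1−p) = 8p + (1−p), giving p = 7/8.
Let the defender play r1 with probability q. The attacker is indifferent when 6q + 8(1−q) = 15q + (1−q), giving q = 7/16.
The value is 6·(7/16) + (8)·(9/16) = 57/8.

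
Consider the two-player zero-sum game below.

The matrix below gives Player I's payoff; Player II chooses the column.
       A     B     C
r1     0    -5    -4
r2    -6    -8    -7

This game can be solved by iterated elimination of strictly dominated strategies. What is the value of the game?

-5

Column C is strictly dominated by B for Player II (-5<-4, -8<-7); eliminate C.
Column A is strictly dominated by B for Player II (-5<0, -8<-6); eliminate A.
Row r2 is strictly dominated by row r1 (-5>-8); eliminate r2.
Only (r1, B) remains, with payoff -5.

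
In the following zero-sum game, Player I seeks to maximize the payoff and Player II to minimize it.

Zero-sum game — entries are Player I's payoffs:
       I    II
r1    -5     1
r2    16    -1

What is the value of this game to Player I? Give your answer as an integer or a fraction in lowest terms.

Row minima are -5 and -1, so Player I's maximin is -1; column maxima are 16 and 1, so Player II's minimax is 1. These differ, so the equilibrium is in mixed strategies.
Let Player I play r1 with probability p. Player II is indifferent when −5p + 16(1−p) = p − (1−p), giving p = 17/23.
Let Player II play I with probability q. Player I is indifferent when −5q + (1−q) = 16q − (1−q), giving q = 2/23.
The value is -5·(2/23) + (1)·(21/23) = 11/23.

11/23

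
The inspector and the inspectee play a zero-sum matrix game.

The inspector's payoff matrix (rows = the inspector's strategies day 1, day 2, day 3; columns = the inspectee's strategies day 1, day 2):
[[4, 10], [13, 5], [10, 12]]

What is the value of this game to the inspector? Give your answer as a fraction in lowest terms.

53/5

Row day 1 is strictly dominated by row day 3, so the inspector never plays it.
The remaining 2×2 game on (day 2, day 3) × (day 1, day 2) has no saddle point. Let the inspector play day 2 with probability p; indifference gives 13p + 10(1−p) = 5p + 12(1−p), so p = 1/5.
Similarly the inspectee's optimal q on day 1 is 7/10, and the value is 13·(7/10) + (5)·(3/10) = 53/5.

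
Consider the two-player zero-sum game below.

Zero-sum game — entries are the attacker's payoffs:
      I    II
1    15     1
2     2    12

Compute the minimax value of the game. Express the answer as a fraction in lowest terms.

89/12

Row minima are 1 and 2, so the attacker's maximin is 2; column maxima are 15 and 12, so the defender's minimax is 12. These differ, so the equilibrium is in mixed strategies.
Let the attacker play 1 with probability p. The defender is indifferent when 15p + 2(1−p) = p + 12(1−p), giving p = 5/12.
Let the defender play I with probability q. The attacker is indifferent when 15q + (1−q) = 2q + 12(1−q), giving q = 11/24.
The value is 15·(11/24) + (1)·(13/24) = 89/12.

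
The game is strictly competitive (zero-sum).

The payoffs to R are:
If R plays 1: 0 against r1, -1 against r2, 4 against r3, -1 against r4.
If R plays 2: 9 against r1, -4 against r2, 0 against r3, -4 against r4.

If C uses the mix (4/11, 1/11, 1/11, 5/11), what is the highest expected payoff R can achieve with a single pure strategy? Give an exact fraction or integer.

1: (0)·(4/11) + (-1)·(1/11) + (4)·(1/11) + (-1)·(5/11) = -2/11.
2: (9)·(4/11) + (-4)·(1/11) + (0)·(1/11) + (-4)·(5/11) = 12/11.
The best pure response is 2 with expected payoff 12/11.

12/11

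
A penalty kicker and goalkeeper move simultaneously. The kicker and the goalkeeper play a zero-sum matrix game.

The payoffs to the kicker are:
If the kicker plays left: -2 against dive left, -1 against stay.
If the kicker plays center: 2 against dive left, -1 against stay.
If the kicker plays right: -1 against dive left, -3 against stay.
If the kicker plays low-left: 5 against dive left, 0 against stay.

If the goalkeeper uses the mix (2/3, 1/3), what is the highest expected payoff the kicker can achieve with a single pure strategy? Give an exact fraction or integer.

left: (-2)·(2/3) + (-1)·(1/3) = -5/3.
center: (2)·(2/3) + (-1)·(1/3) = 1.
right: (-1)·(2/3) + (-3)·(1/3) = -5/3.
low-left: (5)·(2/3) + (0)·(1/3) = 10/3.
The best pure response is low-left with expected payoff 10/3.

10/3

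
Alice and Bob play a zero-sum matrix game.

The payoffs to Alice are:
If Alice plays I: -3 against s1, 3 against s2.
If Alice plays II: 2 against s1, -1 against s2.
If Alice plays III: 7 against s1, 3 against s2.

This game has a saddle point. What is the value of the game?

Row minima: -3, -1, 3 → Alice's maximin is 3.
Column maxima: 7, 3 → Bob's minimax is 3.
They coincide at (III, s2), so the value is 3.

3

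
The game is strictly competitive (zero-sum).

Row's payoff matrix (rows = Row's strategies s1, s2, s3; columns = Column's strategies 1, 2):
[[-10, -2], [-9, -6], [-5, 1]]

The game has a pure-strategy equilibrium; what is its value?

Row minima: -10, -9, -5 → Row's maximin is -5.
Column maxima: -5, 1 → Column's minimax is -5.
They coincide at (s3, 1), so the value is -5.

-5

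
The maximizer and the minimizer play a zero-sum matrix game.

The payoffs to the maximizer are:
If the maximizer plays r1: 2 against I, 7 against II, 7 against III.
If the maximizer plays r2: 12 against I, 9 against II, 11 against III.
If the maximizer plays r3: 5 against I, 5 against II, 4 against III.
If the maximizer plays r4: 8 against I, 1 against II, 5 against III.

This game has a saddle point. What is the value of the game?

9

Row minima: 2, 9, 4, 1 → the maximizer's maximin is 9.
Column maxima: 12, 9, 11 → the minimizer's minimax is 9.
They coincide at (r2, II), so the value is 9.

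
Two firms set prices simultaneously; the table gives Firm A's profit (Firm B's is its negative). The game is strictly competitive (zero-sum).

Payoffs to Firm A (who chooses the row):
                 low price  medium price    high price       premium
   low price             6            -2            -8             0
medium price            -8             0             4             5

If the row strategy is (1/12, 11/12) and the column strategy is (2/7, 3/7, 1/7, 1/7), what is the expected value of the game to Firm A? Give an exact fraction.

-79/84

Against (2/7, 3/7, 1/7, 1/7), each row's expected payoff is low price: -2/7; medium price: -1.
Taking the (1/12, 11/12)-weighted average: (1/12)·(-2/7) + (11/12)·(-1) = -79/84.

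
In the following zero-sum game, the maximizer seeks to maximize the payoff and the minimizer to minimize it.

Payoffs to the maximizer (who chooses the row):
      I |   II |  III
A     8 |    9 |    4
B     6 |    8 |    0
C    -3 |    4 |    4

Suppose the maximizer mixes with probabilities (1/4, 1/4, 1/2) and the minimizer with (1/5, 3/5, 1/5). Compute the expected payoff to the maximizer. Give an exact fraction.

19/4

Against (1/5, 3/5, 1/5), each row's expected payoff is A: 39/5; B: 6; C: 13/5.
Taking the (1/4, 1/4, 1/2)-weighted average: (1/4)·(39/5) + (1/4)·(6) + (1/2)·(13/5) = 19/4.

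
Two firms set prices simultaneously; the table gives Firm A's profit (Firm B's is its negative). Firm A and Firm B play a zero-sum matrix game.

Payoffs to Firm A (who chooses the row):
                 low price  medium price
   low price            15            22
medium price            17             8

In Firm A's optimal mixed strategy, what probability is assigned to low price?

Row minima are 15 and 8, so Firm A's maximin is 15; column maxima are 17 and 22, so Firm B's minimax is 17. These differ, so the equilibrium is in mixed strategies.
Let Firm A play low price with probability p. Firm B is indifferent when 15p + 17(1−p) = 22p + 8(1−p), giving p = 9/16.

9/16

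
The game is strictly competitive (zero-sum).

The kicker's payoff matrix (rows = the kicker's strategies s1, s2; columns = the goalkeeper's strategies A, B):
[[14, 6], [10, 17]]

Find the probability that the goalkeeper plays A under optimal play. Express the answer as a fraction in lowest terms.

11/15

Row minima are 6 and 10, so the kicker's maximin is 10; column maxima are 14 and 17, so the goalkeeper's minimax is 14. These differ, so the equilibrium is in mixed strategies.
Let the goalkeeper play A with probability q. The kicker is indifferent when 14q + 6(1−q) = 10q + 17(1−q), giving q = 11/15.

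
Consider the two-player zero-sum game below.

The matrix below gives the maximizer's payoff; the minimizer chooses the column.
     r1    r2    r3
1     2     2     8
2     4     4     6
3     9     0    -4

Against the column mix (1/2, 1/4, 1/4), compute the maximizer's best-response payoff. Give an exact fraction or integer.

1: (2)·(1/2) + (2)·(1/4) + (8)·(1/4) = 7/2.
2: (4)·(1/2) + (4)·(1/4) + (6)·(1/4) = 9/2.
3: (9)·(1/2) + (0)·(1/4) + (-4)·(1/4) = 7/2.
The best pure response is 2 with expected payoff 9/2.

9/2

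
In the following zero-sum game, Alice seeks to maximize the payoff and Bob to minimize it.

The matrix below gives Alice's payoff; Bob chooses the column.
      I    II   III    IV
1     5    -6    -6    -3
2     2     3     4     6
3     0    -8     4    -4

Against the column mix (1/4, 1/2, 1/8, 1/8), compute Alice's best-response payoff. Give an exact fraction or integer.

13/4

1: (5)·(1/4) + (-6)·(1/2) + (-6)·(1/8) + (-3)·(1/8) = -23/8.
2: (2)·(1/4) + (3)·(1/2) + (4)·(1/8) + (6)·(1/8) = 13/4.
3: (0)·(1/4) + (-8)·(1/2) + (4)·(1/8) + (-4)·(1/8) = -4.
The best pure response is 2 with expected payoff 13/4.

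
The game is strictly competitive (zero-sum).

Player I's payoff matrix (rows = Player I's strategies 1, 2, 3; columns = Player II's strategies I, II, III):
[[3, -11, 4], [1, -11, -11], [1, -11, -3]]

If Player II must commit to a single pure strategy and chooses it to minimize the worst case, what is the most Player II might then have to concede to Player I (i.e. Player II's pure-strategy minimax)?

-11

The worst case (largest entry) in each column is I: 3, II: -11, III: 4.
The best (smallest) of these is -11.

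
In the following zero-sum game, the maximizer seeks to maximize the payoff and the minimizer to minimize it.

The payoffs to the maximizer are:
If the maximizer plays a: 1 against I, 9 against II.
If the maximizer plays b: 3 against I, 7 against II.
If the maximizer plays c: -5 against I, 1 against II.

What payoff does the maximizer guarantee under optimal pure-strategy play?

3

Row minima: 1, 3, -5 → the maximizer's maximin is 3.
Column maxima: 3, 9 → the minimizer's minimax is 3.
They coincide at (b, I), so the value is 3.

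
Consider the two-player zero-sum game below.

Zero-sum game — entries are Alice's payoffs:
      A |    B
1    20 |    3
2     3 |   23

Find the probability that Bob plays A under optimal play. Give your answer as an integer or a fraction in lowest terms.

Row minima are 3 and 3, so Alice's maximin is 3; column maxima are 20 and 23, so Bob's minimax is 20. These differ, so the equilibrium is in mixed strategies.
Let Bob play A with probability q. Alice is indifferent when 20q + 3(1−q) = 3q + 23(1−q), giving q = 20/37.

20/37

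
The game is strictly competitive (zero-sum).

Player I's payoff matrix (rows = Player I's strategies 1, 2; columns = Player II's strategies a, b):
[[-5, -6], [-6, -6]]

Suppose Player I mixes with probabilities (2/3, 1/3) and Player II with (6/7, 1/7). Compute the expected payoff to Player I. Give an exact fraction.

Against (6/7, 1/7), each row's expected payoff is 1: -36/7; 2: -6.
Taking the (2/3, 1/3)-weighted average: (2/3)·(-36/7) + (1/3)·(-6) = -38/7.

-38/7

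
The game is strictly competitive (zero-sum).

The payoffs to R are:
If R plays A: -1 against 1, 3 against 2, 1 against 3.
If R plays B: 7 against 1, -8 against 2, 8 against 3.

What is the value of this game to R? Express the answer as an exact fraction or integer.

Column 3 is strictly dominated by 1 for C (it gives R more in every row).
The remaining 2×2 game on (A, B) × (1, 2) has no saddle point. Let R play A with probability p; indifference gives −p + 7(1−p) = 3p − 8(1−p), so p = 15/19.
Similarly C's optimal q on 1 is 11/19, and the value is -1·(11/19) + (3)·(8/19) = 13/19.

13/19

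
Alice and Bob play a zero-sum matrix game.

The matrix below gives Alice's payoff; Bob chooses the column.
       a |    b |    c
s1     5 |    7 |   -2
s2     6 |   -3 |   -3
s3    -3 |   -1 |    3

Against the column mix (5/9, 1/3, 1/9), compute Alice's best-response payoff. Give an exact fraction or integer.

44/9

s1: (5)·(5/9) + (7)·(1/3) + (-2)·(1/9) = 44/9.
s2: (6)·(5/9) + (-3)·(1/3) + (-3)·(1/9) = 2.
s3: (-3)·(5/9) + (-1)·(1/3) + (3)·(1/9) = -5/3.
The best pure response is s1 with expected payoff 44/9.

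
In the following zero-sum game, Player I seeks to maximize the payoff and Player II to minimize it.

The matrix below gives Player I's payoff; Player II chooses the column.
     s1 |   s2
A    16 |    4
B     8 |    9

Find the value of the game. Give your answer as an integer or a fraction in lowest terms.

Row minima are 4 and 8, so Player I's maximin is 8; column maxima are 16 and 9, so Player II's minimax is 9. These differ, so the equilibrium is in mixed strategies.
Let Player I play A with probability p. Player II is indifferent when 16p + 8(1−p) = 4p + 9(1−p), giving p = 1/13.
Let Player II play s1 with probability q. Player I is indifferent when 16q + 4(1−q) = 8q + 9(1−q), giving q = 5/13.
The value is 16·(5/13) + (4)·(8/13) = 112/13.

112/13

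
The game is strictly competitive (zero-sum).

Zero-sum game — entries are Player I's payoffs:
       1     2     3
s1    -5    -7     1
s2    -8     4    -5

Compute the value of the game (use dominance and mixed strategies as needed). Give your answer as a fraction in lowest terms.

Column 3 is strictly dominated by 1 for Player II (it gives Player I more in every row).
The remaining 2×2 game on (s1, s2) × (1, 2) has no saddle point. Let Player I play s1 with probability p; indifference gives −5p − 8(1−p) = −7p + 4(1−p), so p = 6/7.
Similarly Player II's optimal q on 1 is 11/14, and the value is -5·(11/14) + (-7)·(3/14) = -38/7.

-38/7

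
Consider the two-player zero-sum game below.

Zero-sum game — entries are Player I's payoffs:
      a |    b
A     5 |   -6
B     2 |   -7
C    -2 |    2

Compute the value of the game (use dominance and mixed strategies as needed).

-2/15

Row B is strictly dominated by row A, so Player I never plays it.
The remaining 2×2 game on (A, C) × (a, b) has no saddle point. Let Player I play A with probability p; indifference gives 5p − 2(1−p) = −6p + 2(1−p), so p = 4/15.
Similarly Player II's optimal q on a is 8/15, and the value is 5·(8/15) + (-6)·(7/15) = -2/15.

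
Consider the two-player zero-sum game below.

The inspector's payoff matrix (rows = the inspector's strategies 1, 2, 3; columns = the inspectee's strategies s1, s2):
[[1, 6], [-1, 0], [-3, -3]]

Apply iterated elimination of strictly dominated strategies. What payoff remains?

Row 2 is strictly dominated by row 1 (1>-1, 6>0); eliminate 2.
Row 3 is strictly dominated by row 1 (1>-3, 6>-3); eliminate 3.
Column s2 is strictly dominated by s1 for the inspectee (1<6); eliminate s2.
Only (1, s1) remains, with payoff 1.

1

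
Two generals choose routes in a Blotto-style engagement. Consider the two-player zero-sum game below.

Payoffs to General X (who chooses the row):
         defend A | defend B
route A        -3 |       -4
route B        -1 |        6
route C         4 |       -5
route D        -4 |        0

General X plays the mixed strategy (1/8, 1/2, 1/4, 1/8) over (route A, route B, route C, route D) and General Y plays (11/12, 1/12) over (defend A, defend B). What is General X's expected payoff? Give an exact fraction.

-23/96

Against (11/12, 1/12), each row's expected payoff is route A: -37/12; route B: -5/12; route C: 13/4; route D: -11/3.
Taking the (1/8, 1/2, 1/4, 1/8)-weighted average: (1/8)·(-37/12) + (1/2)·(-5/12) + (1/4)·(13/4) + (1/8)·(-11/3) = -23/96.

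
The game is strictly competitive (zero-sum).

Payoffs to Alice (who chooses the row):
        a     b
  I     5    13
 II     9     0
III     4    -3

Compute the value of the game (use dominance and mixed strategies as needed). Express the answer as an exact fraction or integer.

Row III is strictly dominated by row II, so Alice never plays it.
The remaining 2×2 game on (I, II) × (a, b) has no saddle point. Let Alice play I with probability p; indifference gives 5p + 9(1−p) = 13p, so p = 9/17.
Similarly Bob's optimal q on a is 13/17, and the value is 5·(13/17) + (13)·(4/17) = 117/17.

117/17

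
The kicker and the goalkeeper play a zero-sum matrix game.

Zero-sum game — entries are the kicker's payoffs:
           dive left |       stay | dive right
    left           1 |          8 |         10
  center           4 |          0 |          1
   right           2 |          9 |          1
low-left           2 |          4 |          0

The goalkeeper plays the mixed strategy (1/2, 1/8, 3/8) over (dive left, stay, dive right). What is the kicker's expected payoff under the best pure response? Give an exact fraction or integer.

left: (1)·(1/2) + (8)·(1/8) + (10)·(3/8) = 21/4.
center: (4)·(1/2) + (0)·(1/8) + (1)·(3/8) = 19/8.
right: (2)·(1/2) + (9)·(1/8) + (1)·(3/8) = 5/2.
low-left: (2)·(1/2) + (4)·(1/8) + (0)·(3/8) = 3/2.
The best pure response is left with expected payoff 21/4.

21/4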